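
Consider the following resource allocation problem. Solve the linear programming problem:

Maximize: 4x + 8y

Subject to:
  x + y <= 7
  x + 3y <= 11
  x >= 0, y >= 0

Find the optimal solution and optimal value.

Feasible vertices: (0, 0), (0, 11/3), (5, 2), (7, 0)
Objective 4x + 8y at each:
  (0, 0): 0
  (0, 11/3): 88/3
  (5, 2): 36
  (7, 0): 28
Maximum is 36 at (5, 2).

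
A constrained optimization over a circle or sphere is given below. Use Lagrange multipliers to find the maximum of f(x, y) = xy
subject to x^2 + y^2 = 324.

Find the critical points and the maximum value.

Lagrange conditions: y = 2*lambda*x and x = 2*lambda*y
If x = 0 then y = 0, violating the constraint, so x, y != 0.
Dividing: y/x = x/y => x^2 = y^2 => y = x or y = -x
Constraint: 2x^2 = 324 => x^2 = 162 => x = +/-sqrt(162)
Critical points: (sqrt(162), sqrt(162)), (-sqrt(162), -sqrt(162)), (sqrt(162), -sqrt(162)), (-sqrt(162), sqrt(162))
  y = x:  xy = x^2 = 162  at (sqrt(162), sqrt(162)) and (-sqrt(162), -sqrt(162))
  y = -x: xy = -x^2 = -162 at (sqrt(162), -sqrt(162)) and (-sqrt(162), sqrt(162))
Maximum xy = 162 at (sqrt(162), sqrt(162)) and (-sqrt(162), -sqrt(162))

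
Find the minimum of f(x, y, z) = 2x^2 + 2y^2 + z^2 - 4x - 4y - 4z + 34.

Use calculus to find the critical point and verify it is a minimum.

f(x,y,z) = 2x^2 + 2y^2 + z^2 - 4x - 4y - 4z + 34
df/dx = 4x + (-4) = 0 => x = 1
df/dy = 4y + (-4) = 0 => y = 1
df/dz = 2z + (-4) = 0 => z = 2
f(1,1,2) = 2*(1)^2 + 2*(1)^2 + 1*(2)^2 + -4*(1) + -4*(1) + -4*(2) + 34 = 26
Hessian is diagonal with entries 4, 4, 2 > 0, confirmed minimum.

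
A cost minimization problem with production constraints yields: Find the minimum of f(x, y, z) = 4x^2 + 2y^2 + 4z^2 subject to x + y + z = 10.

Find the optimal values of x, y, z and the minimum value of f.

Using Lagrange multipliers on f = 4x^2 + 2y^2 + 4z^2 with constraint x + y + z = 10:
Conditions: 2*4*x = lambda, 2*2*y = lambda, 2*4*z = lambda
So x = lambda/8, y = lambda/4, z = lambda/8
Substituting into constraint: lambda * (1/2) = 10
lambda = 20
x = 5/2, y = 5, z = 5/2
Minimum value = 100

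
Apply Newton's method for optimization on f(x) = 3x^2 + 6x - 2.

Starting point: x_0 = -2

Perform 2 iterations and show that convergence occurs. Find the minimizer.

f(x) = 3x^2 + 6x - 2, f'(x) = 6x + (6), f''(x) = 6
Step 1: f'(-2) = -6, x_1 = -2 - -6/6 = -1
Step 2: f'(-1) = 0, x_2 = -1 (converged)
Newton's method converges in 1 step for quadratics.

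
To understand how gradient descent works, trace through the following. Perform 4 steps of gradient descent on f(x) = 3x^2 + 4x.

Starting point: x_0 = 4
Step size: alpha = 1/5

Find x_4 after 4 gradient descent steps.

f(x) = 3x^2 + 4x, f'(x) = 6x + (4)
Step 1: f'(4) = 28, x_1 = 4 - 1/5 * 28 = -8/5
Step 2: f'(-8/5) = -28/5, x_2 = -8/5 - 1/5 * -28/5 = -12/25
Step 3: f'(-12/25) = 28/25, x_3 = -12/25 - 1/5 * 28/25 = -88/125
Step 4: f'(-88/125) = -28/125, x_4 = -88/125 - 1/5 * -28/125 = -412/625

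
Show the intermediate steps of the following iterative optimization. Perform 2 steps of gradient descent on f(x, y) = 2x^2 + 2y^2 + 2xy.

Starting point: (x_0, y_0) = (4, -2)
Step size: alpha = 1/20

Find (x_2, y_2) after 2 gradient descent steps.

f(x,y) = 2x^2 + 2y^2 + 2xy
grad_x = 4x + 2y, grad_y = 4y + 2x
Step 1: grad = (12, 0), (17/5, -2)
Step 2: grad = (48/5, -6/5), (73/25, -97/50)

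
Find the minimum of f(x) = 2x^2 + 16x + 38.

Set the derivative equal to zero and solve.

f(x) = 2x^2 + 16x + 38
f'(x) = 4x + (16) = 0
x = -16/4 = -4
f(-4) = 6
Since f''(x) = 4 > 0, this is a minimum.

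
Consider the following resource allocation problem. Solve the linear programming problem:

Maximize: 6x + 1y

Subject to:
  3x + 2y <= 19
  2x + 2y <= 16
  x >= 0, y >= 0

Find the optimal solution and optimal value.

Feasible vertices: (0, 0), (0, 8), (3, 5), (19/3, 0)
Objective 6x + 1y at each:
  (0, 0): 0
  (0, 8): 8
  (3, 5): 23
  (19/3, 0): 38
Maximum is 38 at (19/3, 0).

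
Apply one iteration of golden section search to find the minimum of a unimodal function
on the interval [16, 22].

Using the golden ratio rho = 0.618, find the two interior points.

Golden section search on [16, 22].
Golden ratio rho = 0.618 (approx).
Interior points:
  x_1 = 16 + (1-0.618)*6 = 18.2920
  x_2 = 16 + 0.618*6 = 19.7080
Compare f(x_1) and f(x_2) to determine which subinterval to keep.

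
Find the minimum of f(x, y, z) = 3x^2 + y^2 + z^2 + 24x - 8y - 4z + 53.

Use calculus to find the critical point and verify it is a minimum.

f(x,y,z) = 3x^2 + y^2 + z^2 + 24x - 8y - 4z + 53
df/dx = 6x + (24) = 0 => x = -4
df/dy = 2y + (-8) = 0 => y = 4
df/dz = 2z + (-4) = 0 => z = 2
f(-4,4,2) = 3*(-4)^2 + 1*(4)^2 + 1*(2)^2 + 24*(-4) + -8*(4) + -4*(2) + 53 = -15
Hessian is diagonal with entries 6, 2, 2 > 0, confirmed minimum.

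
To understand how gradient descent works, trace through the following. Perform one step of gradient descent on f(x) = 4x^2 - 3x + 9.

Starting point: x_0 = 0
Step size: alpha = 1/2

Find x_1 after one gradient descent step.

f(x) = 4x^2 - 3x + 9
f'(x) = 8x - 3
f'(0) = 8*0 + (-3) = -3
x_1 = x_0 - alpha * f'(x_0) = 0 - 1/2 * -3 = 3/2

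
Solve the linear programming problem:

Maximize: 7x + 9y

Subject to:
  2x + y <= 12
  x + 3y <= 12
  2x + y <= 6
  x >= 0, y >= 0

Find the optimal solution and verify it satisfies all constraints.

Feasible vertices: (0, 0), (0, 4), (6/5, 18/5), (3, 0)
Objective 7x + 9y at each vertex:
  (0, 0): 0
  (0, 4): 36
  (6/5, 18/5): 204/5
  (3, 0): 21
Maximum is 204/5 at (6/5, 18/5).
Verify constraints at (x, y) = (6/5, 18/5):
  2*(6/5) + 1*(18/5) = 6 <= 12
  1*(6/5) + 3*(18/5) = 12 <= 12 (active)
  2*(6/5) + 1*(18/5) = 6 <= 6 (active)
  x = 6/5 >= 0, y = 18/5 >= 0. All constraints satisfied.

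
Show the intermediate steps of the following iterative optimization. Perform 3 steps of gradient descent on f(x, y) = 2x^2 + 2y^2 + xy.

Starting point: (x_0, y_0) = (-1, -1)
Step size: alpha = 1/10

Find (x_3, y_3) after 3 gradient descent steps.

f(x,y) = 2x^2 + 2y^2 + xy
grad_x = 4x + 1y, grad_y = 4y + 1x
Step 1: grad = (-5, -5), (-1/2, -1/2)
Step 2: grad = (-5/2, -5/2), (-1/4, -1/4)
Step 3: grad = (-5/4, -5/4), (-1/8, -1/8)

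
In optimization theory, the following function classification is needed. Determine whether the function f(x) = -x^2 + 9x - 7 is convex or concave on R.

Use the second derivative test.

f(x) = -x^2 + 9x - 7
f'(x) = -2x + 9
f''(x) = -2
Since f''(x) = -2 < 0 for all x, f is concave on R.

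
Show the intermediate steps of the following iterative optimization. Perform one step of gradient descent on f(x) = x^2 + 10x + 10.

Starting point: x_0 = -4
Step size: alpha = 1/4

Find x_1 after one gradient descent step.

f(x) = x^2 + 10x + 10
f'(x) = 2x + 10
f'(-4) = 2*-4 + (10) = 2
x_1 = x_0 - alpha * f'(x_0) = -4 - 1/4 * 2 = -9/2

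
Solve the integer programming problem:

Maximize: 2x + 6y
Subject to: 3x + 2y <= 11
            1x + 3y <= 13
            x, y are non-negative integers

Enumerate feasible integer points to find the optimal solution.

Constraint 1: 3x + 2y <= 11
Constraint 2: 1x + 3y <= 13
Feasible x range (need y >= 0): 0 <= x <= min(11/3, 13/1) => x in {0, ..., 3}.
Enumerate feasible integer points row by row (the coefficient of y is 6 > 0, so for each x the largest feasible y gives the best value):
  x = 0: y <= min((11 - 3*0)/2, (13 - 1*0)/3) => y in {0, ..., 4}; best 2*0 + 6*4 = 24
  x = 1: y <= min((11 - 3*1)/2, (13 - 1*1)/3) => y in {0, ..., 4}; best 2*1 + 6*4 = 26
  x = 2: y <= min((11 - 3*2)/2, (13 - 1*2)/3) => y in {0, ..., 2}; best 2*2 + 6*2 = 16
  x = 3: y <= min((11 - 3*3)/2, (13 - 1*3)/3) => y in {0, ..., 1}; best 2*3 + 6*1 = 12
The maximum 2x + 6y = 26 is achieved at x = 1, y = 4.
Check: 3*1 + 2*4 = 11 <= 11 and 1*1 + 3*4 = 13 <= 13.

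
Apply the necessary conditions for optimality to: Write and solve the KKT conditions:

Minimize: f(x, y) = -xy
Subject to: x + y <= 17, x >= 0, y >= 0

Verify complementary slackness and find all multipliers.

Problem: min -xy s.t. x + y <= 17 (multiplier lambda), x >= 0 (mu_x), y >= 0 (mu_y)
KKT stationarity: -y + lambda - mu_x = 0, -x + lambda - mu_y = 0, with lambda, mu_x, mu_y >= 0
Complementary slackness: lambda*(x + y - 17) = 0, mu_x*x = 0, mu_y*y = 0
If lambda = 0: y = -mu_x <= 0 and x = -mu_y <= 0 force x = y = 0 with f = 0; but x = y = 17/2 is feasible with f = -289/4 < 0, so this is not the minimum. Hence lambda > 0 and x + y = 17.
Try x > 0, y > 0 (so mu_x = mu_y = 0): y = lambda, x = lambda => x = y = lambda
x + y = 17 => 2*lambda = 17 => lambda = 17/2
x* = y* = 17/2 > 0, consistent with mu_x = mu_y = 0.
(Any feasible point with x = 0 or y = 0 has f = 0 > -289/4, so the minimum is not on those boundaries.)
min(-xy) = -289/4 (i.e. max xy = 289/4)
Multipliers: lambda = 17/2, mu_x = 0, mu_y = 0
Complementary slackness: lambda*(x + y - 17) = 17/2*(17/2 + 17/2 - 17) = 0, mu_x*x = 0*17/2 = 0, mu_y*y = 0*17/2 = 0. Satisfied.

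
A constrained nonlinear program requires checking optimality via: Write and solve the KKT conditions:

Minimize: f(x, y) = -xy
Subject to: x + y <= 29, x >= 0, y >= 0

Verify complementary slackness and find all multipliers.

Problem: min -xy s.t. x + y <= 29 (multiplier lambda), x >= 0 (mu_x), y >= 0 (mu_y)
KKT stationarity: -y + lambda - mu_x = 0, -x + lambda - mu_y = 0, with lambda, mu_x, mu_y >= 0
Complementary slackness: lambda*(x + y - 29) = 0, mu_x*x = 0, mu_y*y = 0
If lambda = 0: y = -mu_x <= 0 and x = -mu_y <= 0 force x = y = 0 with f = 0; but x = y = 29/2 is feasible with f = -841/4 < 0, so this is not the minimum. Hence lambda > 0 and x + y = 29.
Try x > 0, y > 0 (so mu_x = mu_y = 0): y = lambda, x = lambda => x = y = lambda
x + y = 29 => 2*lambda = 29 => lambda = 29/2
x* = y* = 29/2 > 0, consistent with mu_x = mu_y = 0.
(Any feasible point with x = 0 or y = 0 has f = 0 > -841/4, so the minimum is not on those boundaries.)
min(-xy) = -841/4 (i.e. max xy = 841/4)
Multipliers: lambda = 29/2, mu_x = 0, mu_y = 0
Complementary slackness: lambda*(x + y - 29) = 29/2*(29/2 + 29/2 - 29) = 0, mu_x*x = 0*29/2 = 0, mu_y*y = 0*29/2 = 0. Satisfied.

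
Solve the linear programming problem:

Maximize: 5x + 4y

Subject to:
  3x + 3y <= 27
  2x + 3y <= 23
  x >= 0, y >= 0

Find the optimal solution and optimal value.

Feasible vertices: (0, 0), (0, 23/3), (4, 5), (9, 0)
Objective 5x + 4y at each:
  (0, 0): 0
  (0, 23/3): 92/3
  (4, 5): 40
  (9, 0): 45
Maximum is 45 at (9, 0).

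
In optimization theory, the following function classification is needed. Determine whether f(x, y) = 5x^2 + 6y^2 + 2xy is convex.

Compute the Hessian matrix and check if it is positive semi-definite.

f(x,y) = 5x^2 + 6y^2 + 2xy
Hessian H = [[10, 2], [2, 12]]
trace(H) = 22, det(H) = 116
Eigenvalues: (22 +/- sqrt(20)) / 2 = 13.24, 8.764
Since both eigenvalues > 0, f is convex.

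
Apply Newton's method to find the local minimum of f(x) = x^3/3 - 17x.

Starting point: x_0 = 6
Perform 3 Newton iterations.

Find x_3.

f(x) = x^3/3 - 17x
f'(x) = x^2 - 17, f''(x) = 2x
Newton update: x_{n+1} = x_n - (x_n^2 - 17)/(2*x_n)
Step 1: x_0 = 6, f'=19, f''=12, x_1 = 53/12
Step 2: x_1 = 53/12, f'=361/144, f''=53/6, x_2 = 5257/1272
Step 3: x_2 = 5257/1272, f'=130321/1617984, f''=5257/636, x_3 = 55141777/13373808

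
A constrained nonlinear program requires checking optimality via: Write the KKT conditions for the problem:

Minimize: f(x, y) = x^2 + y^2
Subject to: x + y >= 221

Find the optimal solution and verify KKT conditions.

KKT conditions for min x^2 + y^2 s.t. x + y >= 221:
Stationarity: 2x = mu, 2y = mu
So x = y = mu/2.
Complementary slackness: mu*(x + y - 221) = 0
Primal feasibility: x + y >= 221; dual feasibility: mu >= 0
If mu = 0 then x = y = 0, but 0 + 0 < 221 is infeasible, so the constraint is active.
Constraint active: x + y = 2*(mu/2) = 221 => mu = 221
x = y = 221/2, f = 48841/2
Verify: stationarity 2*(221/2) = 221 = mu; primal 221/2 + 221/2 = 221 >= 221; dual mu = 221 >= 0; complementary slackness 221*(221 - 221) = 0. All KKT conditions hold.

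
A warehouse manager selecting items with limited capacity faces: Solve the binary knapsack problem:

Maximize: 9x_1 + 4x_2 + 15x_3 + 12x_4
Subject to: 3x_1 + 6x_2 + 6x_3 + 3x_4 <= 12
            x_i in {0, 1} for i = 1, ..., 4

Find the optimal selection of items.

Items: item 1 (v=9, w=3), item 2 (v=4, w=6), item 3 (v=15, w=6), item 4 (v=12, w=3)
Capacity: 12
Checking all 16 subsets (w = total weight, v = total value):
  {}: w = 0, v = 0
  {1}: w = 3, v = 9
  {2}: w = 6, v = 4
  {3}: w = 6, v = 15
  {4}: w = 3, v = 12
  {1, 2}: w = 9, v = 13
  {1, 3}: w = 9, v = 24
  {1, 4}: w = 6, v = 21
  {2, 3}: w = 12, v = 19
  {2, 4}: w = 9, v = 16
  {3, 4}: w = 9, v = 27
  {1, 2, 3}: w = 15 > 12, infeasible
  {1, 2, 4}: w = 12, v = 25
  {1, 3, 4}: w = 12, v = 36
  {2, 3, 4}: w = 15 > 12, infeasible
  {1, 2, 3, 4}: w = 18 > 12, infeasible
Best feasible subset: items [1, 3, 4]
Total weight: 12 <= 12, total value: 36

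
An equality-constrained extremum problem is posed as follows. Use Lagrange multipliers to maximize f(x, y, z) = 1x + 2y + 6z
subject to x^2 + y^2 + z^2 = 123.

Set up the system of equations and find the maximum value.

Lagrange conditions: 1 = 2*lambda*x, 2 = 2*lambda*y, 6 = 2*lambda*z
So x:1 = y:2 = z:6, i.e. x = 1t, y = 2t, z = 6t
Constraint: t^2*(1^2 + 2^2 + 6^2) = 123
  t^2 * 41 = 123  =>  t = sqrt(3)
Maximum = 1*1t + 2*2t + 6*6t = 41*sqrt(3) = sqrt(5043)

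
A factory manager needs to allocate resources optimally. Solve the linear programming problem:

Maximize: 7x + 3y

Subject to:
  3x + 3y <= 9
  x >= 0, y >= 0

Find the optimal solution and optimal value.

The feasible region has vertices at [(0, 0), (3, 0), (0, 3)].
Checking objective 7x + 3y at each vertex:
  (0, 0): 7*0 + 3*0 = 0
  (3, 0): 7*3 + 3*0 = 21
  (0, 3): 7*0 + 3*3 = 9
Maximum is 21 at (3, 0).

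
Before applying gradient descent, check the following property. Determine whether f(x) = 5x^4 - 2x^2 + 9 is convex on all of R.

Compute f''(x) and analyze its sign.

f(x) = 5x^4 - 2x^2 + 9
f'(x) = 20x^3 + -4x
f''(x) = 60x^2 + -4
f''(0) = -4 < 0, so not convex near x = 0
Therefore, f is not globally convex on R.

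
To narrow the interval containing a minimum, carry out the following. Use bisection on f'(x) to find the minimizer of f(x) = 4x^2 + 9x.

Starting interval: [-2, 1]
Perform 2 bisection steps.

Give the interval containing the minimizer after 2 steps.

Finding critical point of f(x) = 4x^2 + 9x using bisection on f'(x) = 8x + 9.
f'(x) = 0 when x = -9/8.
Starting interval: [-2, 1]
Step 1: mid = -1/2, f'(mid) = 5, new interval = [-2, -1/2]
Step 2: mid = -5/4, f'(mid) = -1, new interval = [-5/4, -1/2]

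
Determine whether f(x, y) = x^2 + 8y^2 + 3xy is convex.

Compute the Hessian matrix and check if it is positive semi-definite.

f(x,y) = x^2 + 8y^2 + 3xy
Hessian H = [[2, 3], [3, 16]]
trace(H) = 18, det(H) = 23
Eigenvalues: (18 +/- sqrt(232)) / 2 = 16.62, 1.384
Since both eigenvalues > 0, f is convex.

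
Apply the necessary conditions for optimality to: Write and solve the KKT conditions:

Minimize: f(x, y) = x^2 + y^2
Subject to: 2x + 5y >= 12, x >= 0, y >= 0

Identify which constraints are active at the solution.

KKT conditions for min x^2 + y^2 s.t. 2x + 5y >= 12, x >= 0, y >= 0:
Stationarity: 2x = mu*2 + mu_x, 2y = mu*5 + mu_y, with mu, mu_x, mu_y >= 0
Complementary slackness: mu*(2x + 5y - 12) = 0, mu_x*x = 0, mu_y*y = 0
(0, 0) is infeasible (2*0 + 5*0 < 12), so if mu = 0 stationarity would force x = mu_x/2 >= 0, y = mu_y/2 >= 0 with mu_x*x = mu_y*y = 0, i.e. x = y = 0: contradiction. Hence mu > 0 and 2x + 5y = 12 is active.
Try x > 0, y > 0 (so mu_x = mu_y = 0): x = 2*mu/2, y = 5*mu/2
Substitute: 2*(2*mu/2) + 5*(5*mu/2) = 12
  mu*29/2 = 12 => mu = 24/29
x* = 24/29 > 0, y* = 60/29 > 0, consistent with mu_x = mu_y = 0.
f is convex and the constraints are linear, so this KKT point is the global minimum.
f* = 144/29
Active constraints: 2x + 5y >= 12 (holds with equality, mu = 24/29 > 0); x >= 0 and y >= 0 are inactive (mu_x = mu_y = 0).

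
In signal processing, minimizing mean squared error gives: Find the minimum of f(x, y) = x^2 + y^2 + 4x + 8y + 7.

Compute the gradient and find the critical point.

f(x,y) = x^2 + y^2 + 4x + 8y + 7
df/dx = 2x + (4) = 0  =>  x = -2
df/dy = 2y + (8) = 0  =>  y = -4
f(-2, -4) = 1*(-2)^2 + 1*(-4)^2 + 4*(-2) + 8*(-4) + 7 = -13
Hessian is diagonal with entries 2, 2 > 0, so this is a minimum.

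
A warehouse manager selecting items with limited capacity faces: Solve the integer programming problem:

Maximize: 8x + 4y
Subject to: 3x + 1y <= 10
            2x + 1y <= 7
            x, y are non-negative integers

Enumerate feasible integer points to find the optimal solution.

Constraint 1: 3x + 1y <= 10
Constraint 2: 2x + 1y <= 7
Feasible x range (need y >= 0): 0 <= x <= min(10/3, 7/2) => x in {0, ..., 3}.
Enumerate feasible integer points row by row (the coefficient of y is 4 > 0, so for each x the largest feasible y gives the best value):
  x = 0: y <= min((10 - 3*0)/1, (7 - 2*0)/1) => y in {0, ..., 7}; best 8*0 + 4*7 = 28
  x = 1: y <= min((10 - 3*1)/1, (7 - 2*1)/1) => y in {0, ..., 5}; best 8*1 + 4*5 = 28
  x = 2: y <= min((10 - 3*2)/1, (7 - 2*2)/1) => y in {0, ..., 3}; best 8*2 + 4*3 = 28
  x = 3: y <= min((10 - 3*3)/1, (7 - 2*3)/1) => y in {0, ..., 1}; best 8*3 + 4*1 = 28
The maximum 8x + 4y = 28 is achieved at x = 0, y = 7.
(The same value 28 is also attained at (1, 5), (2, 3), (3, 1).)
Check: 3*0 + 1*7 = 7 <= 10 and 2*0 + 1*7 = 7 <= 7.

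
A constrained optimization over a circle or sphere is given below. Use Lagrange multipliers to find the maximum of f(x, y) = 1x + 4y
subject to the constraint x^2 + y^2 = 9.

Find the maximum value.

Set up Lagrange conditions: grad f = lambda * grad g
  1 = 2*lambda*x
  4 = 2*lambda*y
From these: x/y = 1/4, so x = 1t, y = 4t for some t.
Substitute into constraint: (1t)^2 + (4t)^2 = 9
  t^2 * 17 = 9
  t = sqrt(9/17)
Maximum = 1*x + 4*y = (1^2 + 4^2)*t = 17 * sqrt(9/17) = sqrt(153)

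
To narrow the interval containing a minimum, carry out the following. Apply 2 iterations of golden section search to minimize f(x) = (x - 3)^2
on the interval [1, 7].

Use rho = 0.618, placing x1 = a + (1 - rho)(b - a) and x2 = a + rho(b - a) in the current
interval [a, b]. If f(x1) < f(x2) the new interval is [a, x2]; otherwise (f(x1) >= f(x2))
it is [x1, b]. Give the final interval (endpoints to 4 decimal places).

Golden section search for min of f(x) = (x - 3)^2 on [1, 7].
Each step: x1 = a + (1 - rho)(b - a), x2 = a + rho(b - a); if f(x1) < f(x2) keep [a, x2], otherwise keep [x1, b].
Step 1: [1.0000, 7.0000], x1=3.2920 (f=0.0853), x2=4.7080 (f=2.9173); f(x1) < f(x2) => keep [1.0000, 4.7080]
Step 2: [1.0000, 4.7080], x1=2.4165 (f=0.3405), x2=3.2915 (f=0.0850); f(x1) > f(x2) => keep [2.4165, 4.7080]
Final interval: [2.4165, 4.7080]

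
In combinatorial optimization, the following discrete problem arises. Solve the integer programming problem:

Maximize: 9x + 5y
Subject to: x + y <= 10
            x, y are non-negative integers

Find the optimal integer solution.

Objective: 9x + 5y, constraint: x + y <= 10
Coefficient of x is 9 >= coefficient of y is 5, so allocate the entire budget to x.
Optimal: x = 10, y = 0, value = 90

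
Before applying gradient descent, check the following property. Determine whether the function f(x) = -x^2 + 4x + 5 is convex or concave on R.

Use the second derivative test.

f(x) = -x^2 + 4x + 5
f'(x) = -2x + 4
f''(x) = -2
Since f''(x) = -2 < 0 for all x, f is concave on R.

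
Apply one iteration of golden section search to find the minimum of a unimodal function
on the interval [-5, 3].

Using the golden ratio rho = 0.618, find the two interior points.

Golden section search on [-5, 3].
Golden ratio rho = 0.618 (approx).
Interior points:
  x_1 = -5 + (1-0.618)*8 = -1.9440
  x_2 = -5 + 0.618*8 = -0.0560
Compare f(x_1) and f(x_2) to determine which subinterval to keep.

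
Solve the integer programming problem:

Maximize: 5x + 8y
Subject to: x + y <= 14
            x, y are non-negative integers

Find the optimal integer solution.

Objective: 5x + 8y, constraint: x + y <= 14
Coefficient of y is 8 > coefficient of x is 5, so allocate the entire budget to y.
Optimal: x = 0, y = 14, value = 112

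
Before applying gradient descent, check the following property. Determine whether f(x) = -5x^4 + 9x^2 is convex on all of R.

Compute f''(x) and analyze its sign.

f(x) = -5x^4 + 9x^2
f'(x) = -20x^3 + 18x
f''(x) = -60x^2 + 18
f''(x) = -60x^2 + 18 -> -inf as |x| -> inf
Therefore, f is not globally convex on R.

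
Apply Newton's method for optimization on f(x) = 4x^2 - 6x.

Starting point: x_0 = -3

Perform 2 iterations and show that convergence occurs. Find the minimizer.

f(x) = 4x^2 - 6x, f'(x) = 8x + (-6), f''(x) = 8
Step 1: f'(-3) = -30, x_1 = -3 - -30/8 = 3/4
Step 2: f'(3/4) = 0, x_2 = 3/4 (converged)
Newton's method converges in 1 step for quadratics.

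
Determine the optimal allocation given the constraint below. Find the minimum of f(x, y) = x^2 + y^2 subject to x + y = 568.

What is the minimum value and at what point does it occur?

Substitute y = 568 - x into f(x,y) = x^2 + y^2:
g(x) = x^2 + (568 - x)^2 = 2x^2 - 1136x + 322624
g'(x) = 4x - 1136 = 0  =>  x = 284
y = 568 - 284 = 284
Minimum value = 284^2 + 284^2 = 161312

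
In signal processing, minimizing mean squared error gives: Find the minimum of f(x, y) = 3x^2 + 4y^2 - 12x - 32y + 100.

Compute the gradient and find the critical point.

f(x,y) = 3x^2 + 4y^2 - 12x - 32y + 100
df/dx = 6x + (-12) = 0  =>  x = 2
df/dy = 8y + (-32) = 0  =>  y = 4
f(2, 4) = 3*(2)^2 + 4*(4)^2 + -12*(2) + -32*(4) + 100 = 24
Hessian is diagonal with entries 6, 8 > 0, so this is a minimum.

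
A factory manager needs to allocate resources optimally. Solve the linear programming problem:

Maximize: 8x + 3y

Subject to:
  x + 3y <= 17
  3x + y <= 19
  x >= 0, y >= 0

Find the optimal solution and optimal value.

Feasible vertices: (0, 0), (0, 17/3), (5, 4), (19/3, 0)
Objective 8x + 3y at each:
  (0, 0): 0
  (0, 17/3): 17
  (5, 4): 52
  (19/3, 0): 152/3
Maximum is 52 at (5, 4).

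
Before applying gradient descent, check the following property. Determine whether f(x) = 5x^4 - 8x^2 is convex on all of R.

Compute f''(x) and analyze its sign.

f(x) = 5x^4 - 8x^2
f'(x) = 20x^3 + -16x
f''(x) = 60x^2 + -16
f''(0) = -16 < 0, so not convex near x = 0
Therefore, f is not globally convex on R.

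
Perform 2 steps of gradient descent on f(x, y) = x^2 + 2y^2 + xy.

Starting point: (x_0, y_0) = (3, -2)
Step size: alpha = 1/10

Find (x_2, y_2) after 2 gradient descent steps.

f(x,y) = x^2 + 2y^2 + xy
grad_x = 2x + 1y, grad_y = 4y + 1x
Step 1: grad = (4, -5), (13/5, -3/2)
Step 2: grad = (37/10, -17/5), (223/100, -29/25)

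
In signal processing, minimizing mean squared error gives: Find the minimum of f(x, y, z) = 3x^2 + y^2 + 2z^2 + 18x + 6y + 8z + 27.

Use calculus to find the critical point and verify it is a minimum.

f(x,y,z) = 3x^2 + y^2 + 2z^2 + 18x + 6y + 8z + 27
df/dx = 6x + (18) = 0 => x = -3
df/dy = 2y + (6) = 0 => y = -3
df/dz = 4z + (8) = 0 => z = -2
f(-3,-3,-2) = 3*(-3)^2 + 1*(-3)^2 + 2*(-2)^2 + 18*(-3) + 6*(-3) + 8*(-2) + 27 = -17
Hessian is diagonal with entries 6, 2, 4 > 0, confirmed minimum.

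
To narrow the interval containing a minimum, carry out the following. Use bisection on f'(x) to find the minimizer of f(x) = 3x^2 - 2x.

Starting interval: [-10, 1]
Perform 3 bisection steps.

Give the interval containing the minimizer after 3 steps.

Finding critical point of f(x) = 3x^2 - 2x using bisection on f'(x) = 6x + -2.
f'(x) = 0 when x = 1/3.
Starting interval: [-10, 1]
Step 1: mid = -9/2, f'(mid) = -29, new interval = [-9/2, 1]
Step 2: mid = -7/4, f'(mid) = -25/2, new interval = [-7/4, 1]
Step 3: mid = -3/8, f'(mid) = -17/4, new interval = [-3/8, 1]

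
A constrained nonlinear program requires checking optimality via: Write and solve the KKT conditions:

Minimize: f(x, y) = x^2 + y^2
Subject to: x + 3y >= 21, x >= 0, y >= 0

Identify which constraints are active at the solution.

KKT conditions for min x^2 + y^2 s.t. 1x + 3y >= 21, x >= 0, y >= 0:
Stationarity: 2x = mu*1 + mu_x, 2y = mu*3 + mu_y, with mu, mu_x, mu_y >= 0
Complementary slackness: mu*(x + 3y - 21) = 0, mu_x*x = 0, mu_y*y = 0
(0, 0) is infeasible (1*0 + 3*0 < 21), so if mu = 0 stationarity would force x = mu_x/2 >= 0, y = mu_y/2 >= 0 with mu_x*x = mu_y*y = 0, i.e. x = y = 0: contradiction. Hence mu > 0 and x + 3y = 21 is active.
Try x > 0, y > 0 (so mu_x = mu_y = 0): x = 1*mu/2, y = 3*mu/2
Substitute: 1*(1*mu/2) + 3*(3*mu/2) = 21
  mu*10/2 = 21 => mu = 21/5
x* = 21/10 > 0, y* = 63/10 > 0, consistent with mu_x = mu_y = 0.
f is convex and the constraints are linear, so this KKT point is the global minimum.
f* = 441/10
Active constraints: x + 3y >= 21 (holds with equality, mu = 21/5 > 0); x >= 0 and y >= 0 are inactive (mu_x = mu_y = 0).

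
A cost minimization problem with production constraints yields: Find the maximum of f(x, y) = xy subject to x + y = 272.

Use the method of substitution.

Substitute y = 272 - x into f(x,y) = xy:
g(x) = x(272 - x) = 272x - x^2
g'(x) = 272 - 2x = 0  =>  x = 136
y = 272 - 136 = 136
Maximum value = 136 * 136 = 18496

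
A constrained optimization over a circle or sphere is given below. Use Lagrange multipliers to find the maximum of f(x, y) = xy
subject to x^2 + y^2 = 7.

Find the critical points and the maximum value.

Lagrange conditions: y = 2*lambda*x and x = 2*lambda*y
If x = 0 then y = 0, violating the constraint, so x, y != 0.
Dividing: y/x = x/y => x^2 = y^2 => y = x or y = -x
Constraint: 2x^2 = 7 => x^2 = 7/2 => x = +/-sqrt(7/2)
Critical points: (sqrt(7/2), sqrt(7/2)), (-sqrt(7/2), -sqrt(7/2)), (sqrt(7/2), -sqrt(7/2)), (-sqrt(7/2), sqrt(7/2))
  y = x:  xy = x^2 = 7/2  at (sqrt(7/2), sqrt(7/2)) and (-sqrt(7/2), -sqrt(7/2))
  y = -x: xy = -x^2 = -7/2 at (sqrt(7/2), -sqrt(7/2)) and (-sqrt(7/2), sqrt(7/2))
Maximum xy = 7/2 at (sqrt(7/2), sqrt(7/2)) and (-sqrt(7/2), -sqrt(7/2))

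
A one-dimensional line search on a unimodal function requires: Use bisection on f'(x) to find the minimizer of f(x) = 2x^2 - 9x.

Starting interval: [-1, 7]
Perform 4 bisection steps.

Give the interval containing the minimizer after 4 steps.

Finding critical point of f(x) = 2x^2 - 9x using bisection on f'(x) = 4x + -9.
f'(x) = 0 when x = 9/4.
Starting interval: [-1, 7]
Step 1: mid = 3, f'(mid) = 3, new interval = [-1, 3]
Step 2: mid = 1, f'(mid) = -5, new interval = [1, 3]
Step 3: mid = 2, f'(mid) = -1, new interval = [2, 3]
Step 4: mid = 5/2, f'(mid) = 1, new interval = [2, 5/2]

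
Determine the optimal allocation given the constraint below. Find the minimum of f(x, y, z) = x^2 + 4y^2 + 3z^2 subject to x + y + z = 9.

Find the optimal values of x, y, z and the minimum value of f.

Using Lagrange multipliers on f = x^2 + 4y^2 + 3z^2 with constraint x + y + z = 9:
Conditions: 2*1*x = lambda, 2*4*y = lambda, 2*3*z = lambda
So x = lambda/2, y = lambda/8, z = lambda/6
Substituting into constraint: lambda * (19/24) = 9
lambda = 216/19
x = 108/19, y = 27/19, z = 36/19
Minimum value = 972/19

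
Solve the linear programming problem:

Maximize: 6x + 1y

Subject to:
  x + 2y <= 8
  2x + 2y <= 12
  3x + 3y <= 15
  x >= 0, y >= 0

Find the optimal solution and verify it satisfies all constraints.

Feasible vertices: (0, 0), (0, 4), (2, 3), (5, 0)
Objective 6x + 1y at each vertex:
  (0, 0): 0
  (0, 4): 4
  (2, 3): 15
  (5, 0): 30
Maximum is 30 at (5, 0).
Verify constraints at (x, y) = (5, 0):
  1*5 + 2*0 = 5 <= 8
  2*5 + 2*0 = 10 <= 12
  3*5 + 3*0 = 15 <= 15 (active)
  x = 5 >= 0, y = 0 >= 0. All constraints satisfied.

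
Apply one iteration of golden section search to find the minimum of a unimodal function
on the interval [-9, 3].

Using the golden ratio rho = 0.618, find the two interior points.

Golden section search on [-9, 3].
Golden ratio rho = 0.618 (approx).
Interior points:
  x_1 = -9 + (1-0.618)*12 = -4.4160
  x_2 = -9 + 0.618*12 = -1.5840
Compare f(x_1) and f(x_2) to determine which subinterval to keep.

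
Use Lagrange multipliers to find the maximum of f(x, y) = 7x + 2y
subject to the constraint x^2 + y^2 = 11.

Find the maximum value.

Set up Lagrange conditions: grad f = lambda * grad g
  7 = 2*lambda*x
  2 = 2*lambda*y
From these: x/y = 7/2, so x = 7t, y = 2t for some t.
Substitute into constraint: (7t)^2 + (2t)^2 = 11
  t^2 * 53 = 11
  t = sqrt(11/53)
Maximum = 7*x + 2*y = (7^2 + 2^2)*t = 53 * sqrt(11/53) = sqrt(583)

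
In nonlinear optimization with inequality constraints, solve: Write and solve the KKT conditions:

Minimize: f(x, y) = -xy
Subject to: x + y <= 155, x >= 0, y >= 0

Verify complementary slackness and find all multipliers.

Problem: min -xy s.t. x + y <= 155 (multiplier lambda), x >= 0 (mu_x), y >= 0 (mu_y)
KKT stationarity: -y + lambda - mu_x = 0, -x + lambda - mu_y = 0, with lambda, mu_x, mu_y >= 0
Complementary slackness: lambda*(x + y - 155) = 0, mu_x*x = 0, mu_y*y = 0
If lambda = 0: y = -mu_x <= 0 and x = -mu_y <= 0 force x = y = 0 with f = 0; but x = y = 155/2 is feasible with f = -24025/4 < 0, so this is not the minimum. Hence lambda > 0 and x + y = 155.
Try x > 0, y > 0 (so mu_x = mu_y = 0): y = lambda, x = lambda => x = y = lambda
x + y = 155 => 2*lambda = 155 => lambda = 155/2
x* = y* = 155/2 > 0, consistent with mu_x = mu_y = 0.
(Any feasible point with x = 0 or y = 0 has f = 0 > -24025/4, so the minimum is not on those boundaries.)
min(-xy) = -24025/4 (i.e. max xy = 24025/4)
Multipliers: lambda = 155/2, mu_x = 0, mu_y = 0
Complementary slackness: lambda*(x + y - 155) = 155/2*(155/2 + 155/2 - 155) = 0, mu_x*x = 0*155/2 = 0, mu_y*y = 0*155/2 = 0. Satisfied.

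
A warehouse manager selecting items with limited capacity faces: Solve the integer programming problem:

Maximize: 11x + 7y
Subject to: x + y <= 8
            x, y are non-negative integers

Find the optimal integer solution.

Objective: 11x + 7y, constraint: x + y <= 8
Coefficient of x is 11 >= coefficient of y is 7, so allocate the entire budget to x.
Optimal: x = 8, y = 0, value = 88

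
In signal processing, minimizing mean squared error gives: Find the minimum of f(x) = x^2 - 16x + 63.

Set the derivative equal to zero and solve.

f(x) = x^2 - 16x + 63
f'(x) = 2x + (-16) = 0
x = 16/2 = 8
f(8) = -1
Since f''(x) = 2 > 0, this is a minimum.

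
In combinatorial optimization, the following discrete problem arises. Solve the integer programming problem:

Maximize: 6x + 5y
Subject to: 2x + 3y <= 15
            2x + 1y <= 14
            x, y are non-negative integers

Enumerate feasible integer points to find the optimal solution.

Constraint 1: 2x + 3y <= 15
Constraint 2: 2x + 1y <= 14
Feasible x range (need y >= 0): 0 <= x <= min(15/2, 14/2) => x in {0, ..., 7}.
Enumerate feasible integer points row by row (the coefficient of y is 5 > 0, so for each x the largest feasible y gives the best value):
  x = 0: y <= min((15 - 2*0)/3, (14 - 2*0)/1) => y in {0, ..., 5}; best 6*0 + 5*5 = 25
  x = 1: y <= min((15 - 2*1)/3, (14 - 2*1)/1) => y in {0, ..., 4}; best 6*1 + 5*4 = 26
  x = 2: y <= min((15 - 2*2)/3, (14 - 2*2)/1) => y in {0, ..., 3}; best 6*2 + 5*3 = 27
  x = 3: y <= min((15 - 2*3)/3, (14 - 2*3)/1) => y in {0, ..., 3}; best 6*3 + 5*3 = 33
  x = 4: y <= min((15 - 2*4)/3, (14 - 2*4)/1) => y in {0, ..., 2}; best 6*4 + 5*2 = 34
  x = 5: y <= min((15 - 2*5)/3, (14 - 2*5)/1) => y in {0, ..., 1}; best 6*5 + 5*1 = 35
  x = 6: y <= min((15 - 2*6)/3, (14 - 2*6)/1) => y in {0, ..., 1}; best 6*6 + 5*1 = 41
  x = 7: y <= min((15 - 2*7)/3, (14 - 2*7)/1) => y in {0}; best 6*7 + 5*0 = 42
The maximum 6x + 5y = 42 is achieved at x = 7, y = 0.
Check: 2*7 + 3*0 = 14 <= 15 and 2*7 + 1*0 = 14 <= 14.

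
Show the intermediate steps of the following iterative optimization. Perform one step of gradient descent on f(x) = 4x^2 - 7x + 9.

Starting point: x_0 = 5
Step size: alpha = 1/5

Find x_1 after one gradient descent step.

f(x) = 4x^2 - 7x + 9
f'(x) = 8x - 7
f'(5) = 8*5 + (-7) = 33
x_1 = x_0 - alpha * f'(x_0) = 5 - 1/5 * 33 = -8/5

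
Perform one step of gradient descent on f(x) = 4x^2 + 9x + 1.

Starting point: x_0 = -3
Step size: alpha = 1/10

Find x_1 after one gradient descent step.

f(x) = 4x^2 + 9x + 1
f'(x) = 8x + 9
f'(-3) = 8*-3 + (9) = -15
x_1 = x_0 - alpha * f'(x_0) = -3 - 1/10 * -15 = -3/2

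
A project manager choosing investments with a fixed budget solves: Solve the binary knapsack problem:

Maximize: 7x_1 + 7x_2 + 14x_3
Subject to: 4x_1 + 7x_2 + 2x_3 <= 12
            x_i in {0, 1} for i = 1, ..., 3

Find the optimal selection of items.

Items: item 1 (v=7, w=4), item 2 (v=7, w=7), item 3 (v=14, w=2)
Capacity: 12
Checking all 8 subsets (w = total weight, v = total value):
  {}: w = 0, v = 0
  {1}: w = 4, v = 7
  {2}: w = 7, v = 7
  {3}: w = 2, v = 14
  {1, 2}: w = 11, v = 14
  {1, 3}: w = 6, v = 21
  {2, 3}: w = 9, v = 21
  {1, 2, 3}: w = 13 > 12, infeasible
Best feasible subset: items [1, 3]
(The same value 21 is also attained by {2, 3}.)
Total weight: 6 <= 12, total value: 21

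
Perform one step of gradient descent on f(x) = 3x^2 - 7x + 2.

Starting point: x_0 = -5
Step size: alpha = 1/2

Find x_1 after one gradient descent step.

f(x) = 3x^2 - 7x + 2
f'(x) = 6x - 7
f'(-5) = 6*-5 + (-7) = -37
x_1 = x_0 - alpha * f'(x_0) = -5 - 1/2 * -37 = 27/2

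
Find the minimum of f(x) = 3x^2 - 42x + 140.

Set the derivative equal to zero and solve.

f(x) = 3x^2 - 42x + 140
f'(x) = 6x + (-42) = 0
x = 42/6 = 7
f(7) = -7
Since f''(x) = 6 > 0, this is a minimum.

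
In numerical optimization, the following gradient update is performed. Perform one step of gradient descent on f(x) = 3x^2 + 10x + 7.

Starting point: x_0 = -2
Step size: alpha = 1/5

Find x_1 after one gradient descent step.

f(x) = 3x^2 + 10x + 7
f'(x) = 6x + 10
f'(-2) = 6*-2 + (10) = -2
x_1 = x_0 - alpha * f'(x_0) = -2 - 1/5 * -2 = -8/5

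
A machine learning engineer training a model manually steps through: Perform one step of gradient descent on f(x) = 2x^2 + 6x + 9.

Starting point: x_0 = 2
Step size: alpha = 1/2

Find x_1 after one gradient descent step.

f(x) = 2x^2 + 6x + 9
f'(x) = 4x + 6
f'(2) = 4*2 + (6) = 14
x_1 = x_0 - alpha * f'(x_0) = 2 - 1/2 * 14 = -5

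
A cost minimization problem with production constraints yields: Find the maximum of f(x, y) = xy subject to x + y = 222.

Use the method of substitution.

Substitute y = 222 - x into f(x,y) = xy:
g(x) = x(222 - x) = 222x - x^2
g'(x) = 222 - 2x = 0  =>  x = 111
y = 222 - 111 = 111
Maximum value = 111 * 111 = 12321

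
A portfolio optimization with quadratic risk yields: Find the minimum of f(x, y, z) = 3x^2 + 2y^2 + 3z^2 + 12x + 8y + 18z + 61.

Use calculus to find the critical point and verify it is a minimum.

f(x,y,z) = 3x^2 + 2y^2 + 3z^2 + 12x + 8y + 18z + 61
df/dx = 6x + (12) = 0 => x = -2
df/dy = 4y + (8) = 0 => y = -2
df/dz = 6z + (18) = 0 => z = -3
f(-2,-2,-3) = 3*(-2)^2 + 2*(-2)^2 + 3*(-3)^2 + 12*(-2) + 8*(-2) + 18*(-3) + 61 = 14
Hessian is diagonal with entries 6, 4, 6 > 0, confirmed minimum.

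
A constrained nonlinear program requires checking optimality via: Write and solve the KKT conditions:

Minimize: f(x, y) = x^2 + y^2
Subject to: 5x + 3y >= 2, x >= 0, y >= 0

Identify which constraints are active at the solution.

KKT conditions for min x^2 + y^2 s.t. 5x + 3y >= 2, x >= 0, y >= 0:
Stationarity: 2x = mu*5 + mu_x, 2y = mu*3 + mu_y, with mu, mu_x, mu_y >= 0
Complementary slackness: mu*(5x + 3y - 2) = 0, mu_x*x = 0, mu_y*y = 0
(0, 0) is infeasible (5*0 + 3*0 < 2), so if mu = 0 stationarity would force x = mu_x/2 >= 0, y = mu_y/2 >= 0 with mu_x*x = mu_y*y = 0, i.e. x = y = 0: contradiction. Hence mu > 0 and 5x + 3y = 2 is active.
Try x > 0, y > 0 (so mu_x = mu_y = 0): x = 5*mu/2, y = 3*mu/2
Substitute: 5*(5*mu/2) + 3*(3*mu/2) = 2
  mu*34/2 = 2 => mu = 2/17
x* = 5/17 > 0, y* = 3/17 > 0, consistent with mu_x = mu_y = 0.
f is convex and the constraints are linear, so this KKT point is the global minimum.
f* = 2/17
Active constraints: 5x + 3y >= 2 (holds with equality, mu = 2/17 > 0); x >= 0 and y >= 0 are inactive (mu_x = mu_y = 0).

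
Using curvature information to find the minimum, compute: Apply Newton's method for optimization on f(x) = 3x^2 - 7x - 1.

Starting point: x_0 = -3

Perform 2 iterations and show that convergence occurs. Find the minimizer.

f(x) = 3x^2 - 7x - 1, f'(x) = 6x + (-7), f''(x) = 6
Step 1: f'(-3) = -25, x_1 = -3 - -25/6 = 7/6
Step 2: f'(7/6) = 0, x_2 = 7/6 (converged)
Newton's method converges in 1 step for quadratics.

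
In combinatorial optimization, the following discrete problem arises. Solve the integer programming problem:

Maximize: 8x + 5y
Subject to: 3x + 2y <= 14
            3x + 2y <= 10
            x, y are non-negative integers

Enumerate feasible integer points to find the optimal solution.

Constraint 1: 3x + 2y <= 14
Constraint 2: 3x + 2y <= 10
Feasible x range (need y >= 0): 0 <= x <= min(14/3, 10/3) => x in {0, ..., 3}.
Enumerate feasible integer points row by row (the coefficient of y is 5 > 0, so for each x the largest feasible y gives the best value):
  x = 0: y <= min((14 - 3*0)/2, (10 - 3*0)/2) => y in {0, ..., 5}; best 8*0 + 5*5 = 25
  x = 1: y <= min((14 - 3*1)/2, (10 - 3*1)/2) => y in {0, ..., 3}; best 8*1 + 5*3 = 23
  x = 2: y <= min((14 - 3*2)/2, (10 - 3*2)/2) => y in {0, ..., 2}; best 8*2 + 5*2 = 26
  x = 3: y <= min((14 - 3*3)/2, (10 - 3*3)/2) => y in {0}; best 8*3 + 5*0 = 24
The maximum 8x + 5y = 26 is achieved at x = 2, y = 2.
Check: 3*2 + 2*2 = 10 <= 14 and 3*2 + 2*2 = 10 <= 10.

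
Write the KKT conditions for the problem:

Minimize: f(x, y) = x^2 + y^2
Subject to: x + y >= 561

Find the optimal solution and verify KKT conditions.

KKT conditions for min x^2 + y^2 s.t. x + y >= 561:
Stationarity: 2x = mu, 2y = mu
So x = y = mu/2.
Complementary slackness: mu*(x + y - 561) = 0
Primal feasibility: x + y >= 561; dual feasibility: mu >= 0
If mu = 0 then x = y = 0, but 0 + 0 < 561 is infeasible, so the constraint is active.
Constraint active: x + y = 2*(mu/2) = 561 => mu = 561
x = y = 561/2, f = 314721/2
Verify: stationarity 2*(561/2) = 561 = mu; primal 561/2 + 561/2 = 561 >= 561; dual mu = 561 >= 0; complementary slackness 561*(561 - 561) = 0. All KKT conditions hold.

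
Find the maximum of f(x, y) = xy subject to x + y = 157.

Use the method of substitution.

Substitute y = 157 - x into f(x,y) = xy:
g(x) = x(157 - x) = 157x - x^2
g'(x) = 157 - 2x = 0  =>  x = 157/2
y = 157 - 157/2 = 157/2
Maximum value = (157/2) * (157/2) = 24649/4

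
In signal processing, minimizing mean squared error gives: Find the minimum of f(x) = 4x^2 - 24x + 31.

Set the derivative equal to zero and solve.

f(x) = 4x^2 - 24x + 31
f'(x) = 8x + (-24) = 0
x = 24/8 = 3
f(3) = -5
Since f''(x) = 8 > 0, this is a minimum.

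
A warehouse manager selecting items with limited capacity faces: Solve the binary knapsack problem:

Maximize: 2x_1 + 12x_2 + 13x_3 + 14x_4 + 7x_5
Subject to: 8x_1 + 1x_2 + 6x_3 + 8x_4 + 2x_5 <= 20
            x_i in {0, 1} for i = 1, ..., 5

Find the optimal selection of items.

Items: item 1 (v=2, w=8), item 2 (v=12, w=1), item 3 (v=13, w=6), item 4 (v=14, w=8), item 5 (v=7, w=2)
Capacity: 20
Checking all 32 subsets (w = total weight, v = total value):
  {}: w = 0, v = 0
  {1}: w = 8, v = 2
  {2}: w = 1, v = 12
  {3}: w = 6, v = 13
  {4}: w = 8, v = 14
  {5}: w = 2, v = 7
  {1, 2}: w = 9, v = 14
  {1, 3}: w = 14, v = 15
  {1, 4}: w = 16, v = 16
  {1, 5}: w = 10, v = 9
  {2, 3}: w = 7, v = 25
  {2, 4}: w = 9, v = 26
  {2, 5}: w = 3, v = 19
  {3, 4}: w = 14, v = 27
  {3, 5}: w = 8, v = 20
  {4, 5}: w = 10, v = 21
  {1, 2, 3}: w = 15, v = 27
  {1, 2, 4}: w = 17, v = 28
  {1, 2, 5}: w = 11, v = 21
  {1, 3, 4}: w = 22 > 20, infeasible
  {1, 3, 5}: w = 16, v = 22
  {1, 4, 5}: w = 18, v = 23
  {2, 3, 4}: w = 15, v = 39
  {2, 3, 5}: w = 9, v = 32
  {2, 4, 5}: w = 11, v = 33
  {3, 4, 5}: w = 16, v = 34
  {1, 2, 3, 4}: w = 23 > 20, infeasible
  {1, 2, 3, 5}: w = 17, v = 34
  {1, 2, 4, 5}: w = 19, v = 35
  {1, 3, 4, 5}: w = 24 > 20, infeasible
  {2, 3, 4, 5}: w = 17, v = 46
  {1, 2, 3, 4, 5}: w = 25 > 20, infeasible
Best feasible subset: items [2, 3, 4, 5]
Total weight: 17 <= 20, total value: 46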